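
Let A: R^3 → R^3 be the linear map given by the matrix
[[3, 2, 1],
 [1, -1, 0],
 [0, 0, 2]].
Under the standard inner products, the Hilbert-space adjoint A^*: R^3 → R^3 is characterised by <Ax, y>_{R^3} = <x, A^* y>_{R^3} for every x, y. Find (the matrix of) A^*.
A^* = A^T =
[[3, 1, 0],
 [2, -1, 0],
 [1, 0, 2]]

For real matrices with standard dot products, the defining identity <Ax, y> = <x, A^* y> gives (Ax)^T y = x^T (A^*) y, i.e. x^T A^T y = x^T (A^*) y. Since this holds for all x, y, we must have A^* = A^T. Therefore
A^* =
[[3, 1, 0],
 [2, -1, 0],
 [1, 0, 2]].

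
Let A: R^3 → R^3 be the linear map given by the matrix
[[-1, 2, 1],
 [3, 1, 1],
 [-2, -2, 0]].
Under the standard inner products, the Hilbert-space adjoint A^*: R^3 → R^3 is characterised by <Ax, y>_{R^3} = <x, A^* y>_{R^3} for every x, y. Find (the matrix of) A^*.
A^* = A^T =
[[-1, 3, -2],
 [2, 1, -2],
 [1, 1, 0]]

For real matrices with standard dot products, the defining identity <Ax, y> = <x, A^* y> gives (Ax)^T y = x^T (A^*) y, i.e. x^T A^T y = x^T (A^*) y. Since this holds for all x, y, we must have A^* = A^T. Therefore
A^* =
[[-1, 3, -2],
 [2, 1, -2],
 [1, 1, 0]].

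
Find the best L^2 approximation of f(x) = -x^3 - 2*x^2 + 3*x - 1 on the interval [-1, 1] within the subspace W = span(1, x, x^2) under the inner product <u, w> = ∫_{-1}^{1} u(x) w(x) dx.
g(x) = -2*x^2 + 12*x/5 - 1

The best approximation g ∈ W is the orthogonal projection of f onto W. Writing g = a_0 + a_1 x + a_2 x^2, the coefficients solve the normal equations G · a = b where
  G_{ij} = <φ_i, φ_j> and b_i = <f, φ_i>, with φ_0 = 1, φ_1 = x, φ_2 = x^2.
G =
  [2, 0, 2/3]
  [0, 2/3, 0]
  [2/3, 0, 2/5],
b = (-10/3, 8/5, -22/15).
Solving gives a_0 = -1, a_1 = 12/5, a_2 = -2, so
  g(x) = -2*x^2 + 12*x/5 - 1.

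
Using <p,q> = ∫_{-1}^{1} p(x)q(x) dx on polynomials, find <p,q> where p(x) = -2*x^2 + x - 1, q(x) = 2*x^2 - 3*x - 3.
<p,q> = 76/15

Expand the product: p(x)·q(x) = -4*x^4 + 8*x^3 + x^2 + 3.
∫_{-1}^{1} of each monomial x^k gives [2/(k+1) if k even, 0 if k odd]. Integrating term-by-term (or equivalently evaluating the antiderivative F(x) = -4*x^5/5 + 2*x^4 + x^3/3 + 3*x at the endpoints):
  F(1) − F(−1) = 68/15 − (-8/15) = 76/15.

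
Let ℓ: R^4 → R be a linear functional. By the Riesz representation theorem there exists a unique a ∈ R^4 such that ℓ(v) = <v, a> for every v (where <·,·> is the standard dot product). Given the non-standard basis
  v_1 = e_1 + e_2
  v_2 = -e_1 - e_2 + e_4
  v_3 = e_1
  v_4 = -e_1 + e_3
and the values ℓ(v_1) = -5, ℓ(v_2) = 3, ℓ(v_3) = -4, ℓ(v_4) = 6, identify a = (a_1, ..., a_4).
a = (-4, -1, 2, -2)

Write a = (a_1, ..., a_4) in the standard basis. For each basis vector v_i, ℓ(v_i) = <v_i, a> is a linear equation in the a_j's. Collect the n equations into a matrix system V a = ℓ, where row i of V is v_i (expressed in the standard basis). Since V is invertible (lower-triangular with 1s on the diagonal, up to permutation), solve by back-substitution:
  V =
[[1, 1, 0, 0],
 [-1, -1, 0, 1],
 [1, 0, 0, 0],
 [-1, 0, 1, 0]]
  V a = (-5, 3, -4, 6)
Solving gives a = (-4, -1, 2, -2).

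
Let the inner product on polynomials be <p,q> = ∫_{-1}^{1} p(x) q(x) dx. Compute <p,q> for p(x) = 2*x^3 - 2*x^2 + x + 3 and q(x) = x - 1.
<p,q> = -16/5

Expand the product: p(x)·q(x) = 2*x^4 - 4*x^3 + 3*x^2 + 2*x - 3.
∫_{-1}^{1} of each monomial x^k gives [2/(k+1) if k even, 0 if k odd]. Integrating term-by-term (or equivalently evaluating the antiderivative F(x) = 2*x^5/5 - x^4 + x^3 + x^2 - 3*x at the endpoints):
  F(1) − F(−1) = -8/5 − (8/5) = -16/5.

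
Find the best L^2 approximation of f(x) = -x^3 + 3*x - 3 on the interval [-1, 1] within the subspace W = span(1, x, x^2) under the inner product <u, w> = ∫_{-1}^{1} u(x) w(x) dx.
g(x) = 12*x/5 - 3

The best approximation g ∈ W is the orthogonal projection of f onto W. Writing g = a_0 + a_1 x + a_2 x^2, the coefficients solve the normal equations G · a = b where
  G_{ij} = <φ_i, φ_j> and b_i = <f, φ_i>, with φ_0 = 1, φ_1 = x, φ_2 = x^2.
G =
  [2, 0, 2/3]
  [0, 2/3, 0]
  [2/3, 0, 2/5],
b = (-6, 8/5, -2).
Solving gives a_0 = -3, a_1 = 12/5, a_2 = 0, so
  g(x) = 12*x/5 - 3.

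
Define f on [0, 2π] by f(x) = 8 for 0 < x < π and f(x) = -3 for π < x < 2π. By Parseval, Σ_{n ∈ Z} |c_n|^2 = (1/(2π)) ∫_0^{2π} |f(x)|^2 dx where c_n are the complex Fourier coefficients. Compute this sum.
Σ |c_n|^2 = 73/2

Parseval equates the L^2 energy of f (normalised by 1/(2π)) with the ℓ^2 sum of its Fourier coefficients: (1/(2π)) ∫_0^{2π} |f|^2 = Σ |c_n|^2.
Compute the left side: (1/(2π)) [∫_0^π 8^2 dx + ∫_π^{2π} (-3)^2 dx] = (1/(2π)) · (64π + 9π) = (64 + 9)/2 = 73/2.
So Σ_{n ∈ Z} |c_n|^2 = 73/2.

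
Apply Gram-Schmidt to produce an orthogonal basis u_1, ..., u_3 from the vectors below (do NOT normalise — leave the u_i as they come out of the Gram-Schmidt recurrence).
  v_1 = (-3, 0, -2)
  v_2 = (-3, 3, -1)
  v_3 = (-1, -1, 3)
Orthogonal basis:
  u_1 = (-3, 0, -2)
  u_2 = (-6/13, 3, 9/13)
  u_3 = (-12/7, -6/7, 18/7)

Apply the Gram-Schmidt recurrence
  u_1 = v_1
  u_i = v_i − Σ_{j<i} ((v_i · u_j) / (u_j · u_j)) · u_j.

Step by step this gives:
  u_1 = (-3, 0, -2)
  u_2 = (-6/13, 3, 9/13)
  u_3 = (-12/7, -6/7, 18/7)

Orthogonality check:
  u_2 · u_1 = 0 (should be 0)
  u_3 · u_1 = 0 (should be 0)
  u_3 · u_2 = 0 (should be 0)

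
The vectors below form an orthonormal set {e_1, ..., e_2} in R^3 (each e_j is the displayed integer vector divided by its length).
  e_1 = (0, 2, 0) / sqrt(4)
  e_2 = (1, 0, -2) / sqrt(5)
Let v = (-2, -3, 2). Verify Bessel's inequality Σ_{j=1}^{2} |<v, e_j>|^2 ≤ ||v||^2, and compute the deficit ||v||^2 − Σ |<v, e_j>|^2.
Σ |<v, e_j>|^2 = 81/5; ||v||^2 = 17; deficit = 4/5

Write each e_j = u_j / sqrt(<u_j, u_j>) where u_j is the displayed integer vector. Then <v, e_j> = <v, u_j> / sqrt(<u_j, u_j>), so |<v, e_j>|^2 = <v, u_j>^2 / <u_j, u_j>.
Coefficients: <v, e_1> = -6/sqrt(4), <v, e_2> = -6/sqrt(5).
Square and sum: Σ |<v, e_j>|^2 = 81/5.
Compute ||v||^2 = v·v = 17.
Deficit = 17 − 81/5 = 4/5 ≥ 0, confirming Bessel's inequality. (The deficit equals ||v − Σ <v,e_j> e_j||^2, the squared distance from v to span{e_j}.)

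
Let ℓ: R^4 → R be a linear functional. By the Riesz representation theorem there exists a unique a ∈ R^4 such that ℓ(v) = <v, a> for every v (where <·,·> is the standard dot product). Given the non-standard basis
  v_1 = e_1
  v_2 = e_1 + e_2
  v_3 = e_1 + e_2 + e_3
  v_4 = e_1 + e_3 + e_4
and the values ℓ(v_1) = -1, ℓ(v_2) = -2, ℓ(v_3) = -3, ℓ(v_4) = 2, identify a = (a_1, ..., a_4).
a = (-1, -1, -1, 4)

Write a = (a_1, ..., a_4) in the standard basis. For each basis vector v_i, ℓ(v_i) = <v_i, a> is a linear equation in the a_j's. Collect the n equations into a matrix system V a = ℓ, where row i of V is v_i (expressed in the standard basis). Since V is invertible (lower-triangular with 1s on the diagonal, up to permutation), solve by back-substitution:
  V =
[[1, 0, 0, 0],
 [1, 1, 0, 0],
 [1, 1, 1, 0],
 [1, 0, 1, 1]]
  V a = (-1, -2, -3, 2)
Solving gives a = (-1, -1, -1, 4).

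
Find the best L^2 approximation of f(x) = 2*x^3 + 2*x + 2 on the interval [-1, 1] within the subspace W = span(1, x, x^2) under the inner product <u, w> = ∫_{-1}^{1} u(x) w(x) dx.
g(x) = 16*x/5 + 2

The best approximation g ∈ W is the orthogonal projection of f onto W. Writing g = a_0 + a_1 x + a_2 x^2, the coefficients solve the normal equations G · a = b where
  G_{ij} = <φ_i, φ_j> and b_i = <f, φ_i>, with φ_0 = 1, φ_1 = x, φ_2 = x^2.
G =
  [2, 0, 2/3]
  [0, 2/3, 0]
  [2/3, 0, 2/5],
b = (4, 32/15, 4/3).
Solving gives a_0 = 2, a_1 = 16/5, a_2 = 0, so
  g(x) = 16*x/5 + 2.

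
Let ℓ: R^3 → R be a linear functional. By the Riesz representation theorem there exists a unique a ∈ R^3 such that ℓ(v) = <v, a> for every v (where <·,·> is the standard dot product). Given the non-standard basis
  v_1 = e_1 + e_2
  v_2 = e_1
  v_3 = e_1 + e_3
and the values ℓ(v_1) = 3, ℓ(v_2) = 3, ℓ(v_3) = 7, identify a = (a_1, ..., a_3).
a = (3, 0, 4)

Write a = (a_1, ..., a_3) in the standard basis. For each basis vector v_i, ℓ(v_i) = <v_i, a> is a linear equation in the a_j's. Collect the n equations into a matrix system V a = ℓ, where row i of V is v_i (expressed in the standard basis). Since V is invertible (lower-triangular with 1s on the diagonal, up to permutation), solve by back-substitution:
  V =
[[1, 1, 0],
 [1, 0, 0],
 [1, 0, 1]]
  V a = (3, 3, 7)
Solving gives a = (3, 0, 4).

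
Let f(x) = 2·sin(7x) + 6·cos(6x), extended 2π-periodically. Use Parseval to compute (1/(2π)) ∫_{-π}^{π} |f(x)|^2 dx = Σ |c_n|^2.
Σ |c_n|^2 = 20

Expand |f|^2 and use orthogonality of {sin(nx), cos(mx)} on [-π, π]:
  ∫_{-π}^{π} sin(nx)^2 dx = π, ∫ cos(mx)^2 dx = π, and cross terms integrate to 0.
So ∫_{-π}^{π} f(x)^2 dx = 2^2 · π + 6^2 · π = (4 + 36)π.
Divide by 2π: (4 + 36)/2 = 20.
By Parseval, this equals Σ |c_n|^2.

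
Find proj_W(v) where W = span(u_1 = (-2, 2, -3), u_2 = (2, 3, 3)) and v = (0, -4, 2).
proj_W(v) = (12/13, -4, 18/13)

Set up U = [u_1 | ... | u_2] ∈ R^(3×2). The projector onto W = col(U) is P = U (U^T U)^(-1) U^T.
Compute U^T U =
  [17, -7]
  [-7, 22],
and U^T v = (-14, -6).
Solve U^T U · c = U^T v for the coefficients: c = (-14/13, -8/13). The projection is proj_W(v) = U c.
Check: (v - proj_W(v)) · u_1 = 0  (should be 0).
Check: (v - proj_W(v)) · u_2 = 0  (should be 0).
Result: proj_W(v) = (12/13, -4, 18/13).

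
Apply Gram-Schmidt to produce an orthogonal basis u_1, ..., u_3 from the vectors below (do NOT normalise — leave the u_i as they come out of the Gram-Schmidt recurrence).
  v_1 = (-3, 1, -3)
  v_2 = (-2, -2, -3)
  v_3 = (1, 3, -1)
Orthogonal basis:
  u_1 = (-3, 1, -3)
  u_2 = (1/19, -51/19, -18/19)
  u_3 = (117/77, 39/77, -104/77)

Apply the Gram-Schmidt recurrence
  u_1 = v_1
  u_i = v_i − Σ_{j<i} ((v_i · u_j) / (u_j · u_j)) · u_j.

Step by step this gives:
  u_1 = (-3, 1, -3)
  u_2 = (1/19, -51/19, -18/19)
  u_3 = (117/77, 39/77, -104/77)

Orthogonality check:
  u_2 · u_1 = 0 (should be 0)
  u_3 · u_1 = 0 (should be 0)
  u_3 · u_2 = 0 (should be 0)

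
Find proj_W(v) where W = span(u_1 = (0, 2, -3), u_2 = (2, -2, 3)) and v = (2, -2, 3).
proj_W(v) = (2, -2, 3)

Set up U = [u_1 | ... | u_2] ∈ R^(3×2). The projector onto W = col(U) is P = U (U^T U)^(-1) U^T.
Compute U^T U =
  [13, -13]
  [-13, 17],
and U^T v = (-13, 17).
Solve U^T U · c = U^T v for the coefficients: c = (0, 1). The projection is proj_W(v) = U c.
Check: (v - proj_W(v)) · u_1 = 0  (should be 0).
Check: (v - proj_W(v)) · u_2 = 0  (should be 0).
Result: proj_W(v) = (2, -2, 3).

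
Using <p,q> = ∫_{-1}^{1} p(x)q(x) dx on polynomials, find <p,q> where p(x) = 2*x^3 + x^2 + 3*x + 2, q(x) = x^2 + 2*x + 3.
<p,q> = 64/3

Expand the product: p(x)·q(x) = 2*x^5 + 5*x^4 + 11*x^3 + 11*x^2 + 13*x + 6.
∫_{-1}^{1} of each monomial x^k gives [2/(k+1) if k even, 0 if k odd]. Integrating term-by-term (or equivalently evaluating the antiderivative F(x) = x^6/3 + x^5 + 11*x^4/4 + 11*x^3/3 + 13*x^2/2 + 6*x at the endpoints):
  F(1) − F(−1) = 81/4 − (-13/12) = 64/3.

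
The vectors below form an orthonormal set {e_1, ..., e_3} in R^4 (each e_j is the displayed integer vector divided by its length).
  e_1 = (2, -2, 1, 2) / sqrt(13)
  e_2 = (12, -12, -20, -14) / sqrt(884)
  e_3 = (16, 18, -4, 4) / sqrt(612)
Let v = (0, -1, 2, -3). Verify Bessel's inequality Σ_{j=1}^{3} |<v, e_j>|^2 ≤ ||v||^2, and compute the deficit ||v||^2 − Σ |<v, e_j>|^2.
Σ |<v, e_j>|^2 = 26/9; ||v||^2 = 14; deficit = 100/9

Write each e_j = u_j / sqrt(<u_j, u_j>) where u_j is the displayed integer vector. Then <v, e_j> = <v, u_j> / sqrt(<u_j, u_j>), so |<v, e_j>|^2 = <v, u_j>^2 / <u_j, u_j>.
Coefficients: <v, e_1> = -2/sqrt(13), <v, e_2> = 14/sqrt(884), <v, e_3> = -38/sqrt(612).
Square and sum: Σ |<v, e_j>|^2 = 26/9.
Compute ||v||^2 = v·v = 14.
Deficit = 14 − 26/9 = 100/9 ≥ 0, confirming Bessel's inequality. (The deficit equals ||v − Σ <v,e_j> e_j||^2, the squared distance from v to span{e_j}.)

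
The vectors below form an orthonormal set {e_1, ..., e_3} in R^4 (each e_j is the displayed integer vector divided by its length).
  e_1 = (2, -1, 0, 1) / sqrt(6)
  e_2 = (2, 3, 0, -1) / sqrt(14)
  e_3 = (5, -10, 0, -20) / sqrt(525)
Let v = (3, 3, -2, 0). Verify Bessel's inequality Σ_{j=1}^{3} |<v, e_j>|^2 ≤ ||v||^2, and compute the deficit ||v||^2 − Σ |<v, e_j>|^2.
Σ |<v, e_j>|^2 = 18; ||v||^2 = 22; deficit = 4

Write each e_j = u_j / sqrt(<u_j, u_j>) where u_j is the displayed integer vector. Then <v, e_j> = <v, u_j> / sqrt(<u_j, u_j>), so |<v, e_j>|^2 = <v, u_j>^2 / <u_j, u_j>.
Coefficients: <v, e_1> = 3/sqrt(6), <v, e_2> = 15/sqrt(14), <v, e_3> = -15/sqrt(525).
Square and sum: Σ |<v, e_j>|^2 = 18.
Compute ||v||^2 = v·v = 22.
Deficit = 22 − 18 = 4 ≥ 0, confirming Bessel's inequality. (The deficit equals ||v − Σ <v,e_j> e_j||^2, the squared distance from v to span{e_j}.)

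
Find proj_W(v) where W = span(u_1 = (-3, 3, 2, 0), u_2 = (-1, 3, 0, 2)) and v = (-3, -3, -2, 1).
proj_W(v) = (16/41, -36/41, -4/41, -20/41)

Set up U = [u_1 | ... | u_2] ∈ R^(4×2). The projector onto W = col(U) is P = U (U^T U)^(-1) U^T.
Compute U^T U =
  [22, 12]
  [12, 14],
and U^T v = (-4, -4).
Solve U^T U · c = U^T v for the coefficients: c = (-2/41, -10/41). The projection is proj_W(v) = U c.
Check: (v - proj_W(v)) · u_1 = 0  (should be 0).
Check: (v - proj_W(v)) · u_2 = 0  (should be 0).
Result: proj_W(v) = (16/41, -36/41, -4/41, -20/41).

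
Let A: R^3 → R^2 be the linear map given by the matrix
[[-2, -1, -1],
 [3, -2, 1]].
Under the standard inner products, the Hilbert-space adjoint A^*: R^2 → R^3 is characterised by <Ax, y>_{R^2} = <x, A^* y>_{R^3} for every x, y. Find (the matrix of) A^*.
A^* = A^T =
[[-2, 3],
 [-1, -2],
 [-1, 1]]

For real matrices with standard dot products, the defining identity <Ax, y> = <x, A^* y> gives (Ax)^T y = x^T (A^*) y, i.e. x^T A^T y = x^T (A^*) y. Since this holds for all x, y, we must have A^* = A^T. Therefore
A^* =
[[-2, 3],
 [-1, -2],
 [-1, 1]].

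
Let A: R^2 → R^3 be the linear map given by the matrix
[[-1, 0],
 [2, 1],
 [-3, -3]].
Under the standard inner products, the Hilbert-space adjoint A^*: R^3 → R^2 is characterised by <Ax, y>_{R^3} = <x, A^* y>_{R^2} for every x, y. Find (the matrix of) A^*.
A^* = A^T =
[[-1, 2, -3],
 [0, 1, -3]]

For real matrices with standard dot products, the defining identity <Ax, y> = <x, A^* y> gives (Ax)^T y = x^T (A^*) y, i.e. x^T A^T y = x^T (A^*) y. Since this holds for all x, y, we must have A^* = A^T. Therefore
A^* =
[[-1, 2, -3],
 [0, 1, -3]].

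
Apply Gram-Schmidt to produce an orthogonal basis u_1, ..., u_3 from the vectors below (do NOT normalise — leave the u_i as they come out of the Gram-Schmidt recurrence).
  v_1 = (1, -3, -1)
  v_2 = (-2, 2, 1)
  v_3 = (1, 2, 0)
Orthogonal basis:
  u_1 = (1, -3, -1)
  u_2 = (-13/11, -5/11, 2/11)
  u_3 = (-1/18, 1/18, -2/9)

Apply the Gram-Schmidt recurrence
  u_1 = v_1
  u_i = v_i − Σ_{j<i} ((v_i · u_j) / (u_j · u_j)) · u_j.

Step by step this gives:
  u_1 = (1, -3, -1)
  u_2 = (-13/11, -5/11, 2/11)
  u_3 = (-1/18, 1/18, -2/9)

Orthogonality check:
  u_2 · u_1 = 0 (should be 0)
  u_3 · u_1 = 0 (should be 0)
  u_3 · u_2 = 0 (should be 0)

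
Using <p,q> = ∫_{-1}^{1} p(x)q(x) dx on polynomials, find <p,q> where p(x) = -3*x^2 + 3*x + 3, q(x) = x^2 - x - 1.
<p,q> = -26/5

Expand the product: p(x)·q(x) = -3*x^4 + 6*x^3 + 3*x^2 - 6*x - 3.
∫_{-1}^{1} of each monomial x^k gives [2/(k+1) if k even, 0 if k odd]. Integrating term-by-term (or equivalently evaluating the antiderivative F(x) = -3*x^5/5 + 3*x^4/2 + x^3 - 3*x^2 - 3*x at the endpoints):
  F(1) − F(−1) = -41/10 − (11/10) = -26/5.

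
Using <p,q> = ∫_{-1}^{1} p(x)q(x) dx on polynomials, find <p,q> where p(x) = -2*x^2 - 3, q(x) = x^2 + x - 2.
<p,q> = 178/15

Expand the product: p(x)·q(x) = -2*x^4 - 2*x^3 + x^2 - 3*x + 6.
∫_{-1}^{1} of each monomial x^k gives [2/(k+1) if k even, 0 if k odd]. Integrating term-by-term (or equivalently evaluating the antiderivative F(x) = -2*x^5/5 - x^4/2 + x^3/3 - 3*x^2/2 + 6*x at the endpoints):
  F(1) − F(−1) = 59/15 − (-119/15) = 178/15.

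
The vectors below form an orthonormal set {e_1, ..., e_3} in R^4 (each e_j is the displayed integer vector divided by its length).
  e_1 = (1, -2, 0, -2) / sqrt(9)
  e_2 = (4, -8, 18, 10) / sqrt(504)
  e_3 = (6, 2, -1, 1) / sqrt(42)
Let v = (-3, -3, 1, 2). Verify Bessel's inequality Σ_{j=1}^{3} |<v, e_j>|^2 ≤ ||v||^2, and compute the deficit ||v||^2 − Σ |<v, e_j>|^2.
Σ |<v, e_j>|^2 = 53/3; ||v||^2 = 23; deficit = 16/3

Write each e_j = u_j / sqrt(<u_j, u_j>) where u_j is the displayed integer vector. Then <v, e_j> = <v, u_j> / sqrt(<u_j, u_j>), so |<v, e_j>|^2 = <v, u_j>^2 / <u_j, u_j>.
Coefficients: <v, e_1> = -1/sqrt(9), <v, e_2> = 50/sqrt(504), <v, e_3> = -23/sqrt(42).
Square and sum: Σ |<v, e_j>|^2 = 53/3.
Compute ||v||^2 = v·v = 23.
Deficit = 23 − 53/3 = 16/3 ≥ 0, confirming Bessel's inequality. (The deficit equals ||v − Σ <v,e_j> e_j||^2, the squared distance from v to span{e_j}.)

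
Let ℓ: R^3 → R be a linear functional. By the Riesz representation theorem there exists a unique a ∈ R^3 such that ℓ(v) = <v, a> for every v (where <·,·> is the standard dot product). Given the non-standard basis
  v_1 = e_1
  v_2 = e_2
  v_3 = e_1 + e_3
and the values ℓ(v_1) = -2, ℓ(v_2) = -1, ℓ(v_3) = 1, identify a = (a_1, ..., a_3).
a = (-2, -1, 3)

Write a = (a_1, ..., a_3) in the standard basis. For each basis vector v_i, ℓ(v_i) = <v_i, a> is a linear equation in the a_j's. Collect the n equations into a matrix system V a = ℓ, where row i of V is v_i (expressed in the standard basis). Since V is invertible (lower-triangular with 1s on the diagonal, up to permutation), solve by back-substitution:
  V =
[[1, 0, 0],
 [0, 1, 0],
 [1, 0, 1]]
  V a = (-2, -1, 1)
Solving gives a = (-2, -1, 3).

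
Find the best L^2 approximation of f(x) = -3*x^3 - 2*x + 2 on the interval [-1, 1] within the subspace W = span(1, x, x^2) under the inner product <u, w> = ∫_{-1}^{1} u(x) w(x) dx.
g(x) = 2 - 19*x/5

The best approximation g ∈ W is the orthogonal projection of f onto W. Writing g = a_0 + a_1 x + a_2 x^2, the coefficients solve the normal equations G · a = b where
  G_{ij} = <φ_i, φ_j> and b_i = <f, φ_i>, with φ_0 = 1, φ_1 = x, φ_2 = x^2.
G =
  [2, 0, 2/3]
  [0, 2/3, 0]
  [2/3, 0, 2/5],
b = (4, -38/15, 4/3).
Solving gives a_0 = 2, a_1 = -19/5, a_2 = 0, so
  g(x) = 2 - 19*x/5.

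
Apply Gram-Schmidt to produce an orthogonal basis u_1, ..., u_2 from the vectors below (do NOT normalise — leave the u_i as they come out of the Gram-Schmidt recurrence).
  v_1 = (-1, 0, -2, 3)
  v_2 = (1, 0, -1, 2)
Orthogonal basis:
  u_1 = (-1, 0, -2, 3)
  u_2 = (3/2, 0, 0, 1/2)

Apply the Gram-Schmidt recurrence
  u_1 = v_1
  u_i = v_i − Σ_{j<i} ((v_i · u_j) / (u_j · u_j)) · u_j.

Step by step this gives:
  u_1 = (-1, 0, -2, 3)
  u_2 = (3/2, 0, 0, 1/2)

Orthogonality check:
  u_2 · u_1 = 0 (should be 0)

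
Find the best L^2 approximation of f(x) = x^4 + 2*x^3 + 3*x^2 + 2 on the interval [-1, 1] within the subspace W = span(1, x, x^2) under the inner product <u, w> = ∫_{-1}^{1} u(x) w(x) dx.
g(x) = 27*x^2/7 + 6*x/5 + 67/35

The best approximation g ∈ W is the orthogonal projection of f onto W. Writing g = a_0 + a_1 x + a_2 x^2, the coefficients solve the normal equations G · a = b where
  G_{ij} = <φ_i, φ_j> and b_i = <f, φ_i>, with φ_0 = 1, φ_1 = x, φ_2 = x^2.
G =
  [2, 0, 2/3]
  [0, 2/3, 0]
  [2/3, 0, 2/5],
b = (32/5, 4/5, 296/105).
Solving gives a_0 = 67/35, a_1 = 6/5, a_2 = 27/7, so
  g(x) = 27*x^2/7 + 6*x/5 + 67/35.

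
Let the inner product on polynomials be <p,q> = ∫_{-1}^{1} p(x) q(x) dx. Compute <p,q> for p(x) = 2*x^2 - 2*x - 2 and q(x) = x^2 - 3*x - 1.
<p,q> = 92/15

Expand the product: p(x)·q(x) = 2*x^4 - 8*x^3 + 2*x^2 + 8*x + 2.
∫_{-1}^{1} of each monomial x^k gives [2/(k+1) if k even, 0 if k odd]. Integrating term-by-term (or equivalently evaluating the antiderivative F(x) = 2*x^5/5 - 2*x^4 + 2*x^3/3 + 4*x^2 + 2*x at the endpoints):
  F(1) − F(−1) = 76/15 − (-16/15) = 92/15.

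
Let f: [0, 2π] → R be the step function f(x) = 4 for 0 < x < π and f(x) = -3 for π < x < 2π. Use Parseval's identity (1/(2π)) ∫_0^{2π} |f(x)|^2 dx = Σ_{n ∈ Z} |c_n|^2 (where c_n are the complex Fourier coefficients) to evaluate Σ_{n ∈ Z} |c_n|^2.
Σ |c_n|^2 = 25/2

Parseval equates the L^2 energy of f (normalised by 1/(2π)) with the ℓ^2 sum of its Fourier coefficients: (1/(2π)) ∫_0^{2π} |f|^2 = Σ |c_n|^2.
Compute the left side: (1/(2π)) [∫_0^π 4^2 dx + ∫_π^{2π} (-3)^2 dx] = (1/(2π)) · (16π + 9π) = (16 + 9)/2 = 25/2.
So Σ_{n ∈ Z} |c_n|^2 = 25/2.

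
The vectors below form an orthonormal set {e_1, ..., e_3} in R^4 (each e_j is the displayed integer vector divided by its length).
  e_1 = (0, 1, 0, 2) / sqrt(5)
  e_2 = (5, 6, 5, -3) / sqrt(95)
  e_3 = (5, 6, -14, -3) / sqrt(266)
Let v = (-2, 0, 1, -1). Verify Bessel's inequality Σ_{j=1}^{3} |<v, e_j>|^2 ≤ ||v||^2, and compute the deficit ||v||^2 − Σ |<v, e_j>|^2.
Σ |<v, e_j>|^2 = 5/2; ||v||^2 = 6; deficit = 7/2

Write each e_j = u_j / sqrt(<u_j, u_j>) where u_j is the displayed integer vector. Then <v, e_j> = <v, u_j> / sqrt(<u_j, u_j>), so |<v, e_j>|^2 = <v, u_j>^2 / <u_j, u_j>.
Coefficients: <v, e_1> = -2/sqrt(5), <v, e_2> = -2/sqrt(95), <v, e_3> = -21/sqrt(266).
Square and sum: Σ |<v, e_j>|^2 = 5/2.
Compute ||v||^2 = v·v = 6.
Deficit = 6 − 5/2 = 7/2 ≥ 0, confirming Bessel's inequality. (The deficit equals ||v − Σ <v,e_j> e_j||^2, the squared distance from v to span{e_j}.)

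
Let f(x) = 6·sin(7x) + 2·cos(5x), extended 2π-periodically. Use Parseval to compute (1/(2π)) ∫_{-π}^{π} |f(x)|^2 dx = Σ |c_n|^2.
Σ |c_n|^2 = 20

Expand |f|^2 and use orthogonality of {sin(nx), cos(mx)} on [-π, π]:
  ∫_{-π}^{π} sin(nx)^2 dx = π, ∫ cos(mx)^2 dx = π, and cross terms integrate to 0.
So ∫_{-π}^{π} f(x)^2 dx = 6^2 · π + 2^2 · π = (36 + 4)π.
Divide by 2π: (36 + 4)/2 = 20.
By Parseval, this equals Σ |c_n|^2.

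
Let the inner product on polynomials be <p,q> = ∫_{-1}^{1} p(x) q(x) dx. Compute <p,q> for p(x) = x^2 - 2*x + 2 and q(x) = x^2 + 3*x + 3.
<p,q> = 176/15

Expand the product: p(x)·q(x) = x^4 + x^3 - x^2 + 6.
∫_{-1}^{1} of each monomial x^k gives [2/(k+1) if k even, 0 if k odd]. Integrating term-by-term (or equivalently evaluating the antiderivative F(x) = x^5/5 + x^4/4 - x^3/3 + 6*x at the endpoints):
  F(1) − F(−1) = 367/60 − (-337/60) = 176/15.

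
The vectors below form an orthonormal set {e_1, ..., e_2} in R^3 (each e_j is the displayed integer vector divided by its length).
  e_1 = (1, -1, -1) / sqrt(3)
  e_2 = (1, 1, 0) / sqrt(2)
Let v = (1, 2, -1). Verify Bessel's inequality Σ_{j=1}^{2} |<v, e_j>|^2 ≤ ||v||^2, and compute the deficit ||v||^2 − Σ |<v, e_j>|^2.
Σ |<v, e_j>|^2 = 9/2; ||v||^2 = 6; deficit = 3/2

Write each e_j = u_j / sqrt(<u_j, u_j>) where u_j is the displayed integer vector. Then <v, e_j> = <v, u_j> / sqrt(<u_j, u_j>), so |<v, e_j>|^2 = <v, u_j>^2 / <u_j, u_j>.
Coefficients: <v, e_1> = 0/sqrt(3), <v, e_2> = 3/sqrt(2).
Square and sum: Σ |<v, e_j>|^2 = 9/2.
Compute ||v||^2 = v·v = 6.
Deficit = 6 − 9/2 = 3/2 ≥ 0, confirming Bessel's inequality. (The deficit equals ||v − Σ <v,e_j> e_j||^2, the squared distance from v to span{e_j}.)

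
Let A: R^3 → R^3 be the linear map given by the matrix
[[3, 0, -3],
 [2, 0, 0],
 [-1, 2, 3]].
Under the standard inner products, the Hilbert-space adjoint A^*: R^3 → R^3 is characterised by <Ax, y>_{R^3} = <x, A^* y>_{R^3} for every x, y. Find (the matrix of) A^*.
A^* = A^T =
[[3, 2, -1],
 [0, 0, 2],
 [-3, 0, 3]]

For real matrices with standard dot products, the defining identity <Ax, y> = <x, A^* y> gives (Ax)^T y = x^T (A^*) y, i.e. x^T A^T y = x^T (A^*) y. Since this holds for all x, y, we must have A^* = A^T. Therefore
A^* =
[[3, 2, -1],
 [0, 0, 2],
 [-3, 0, 3]].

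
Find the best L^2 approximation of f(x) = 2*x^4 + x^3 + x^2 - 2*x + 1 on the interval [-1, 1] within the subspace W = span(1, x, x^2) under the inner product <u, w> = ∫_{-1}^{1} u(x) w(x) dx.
g(x) = 19*x^2/7 - 7*x/5 + 29/35

The best approximation g ∈ W is the orthogonal projection of f onto W. Writing g = a_0 + a_1 x + a_2 x^2, the coefficients solve the normal equations G · a = b where
  G_{ij} = <φ_i, φ_j> and b_i = <f, φ_i>, with φ_0 = 1, φ_1 = x, φ_2 = x^2.
G =
  [2, 0, 2/3]
  [0, 2/3, 0]
  [2/3, 0, 2/5],
b = (52/15, -14/15, 172/105).
Solving gives a_0 = 29/35, a_1 = -7/5, a_2 = 19/7, so
  g(x) = 19*x^2/7 - 7*x/5 + 29/35.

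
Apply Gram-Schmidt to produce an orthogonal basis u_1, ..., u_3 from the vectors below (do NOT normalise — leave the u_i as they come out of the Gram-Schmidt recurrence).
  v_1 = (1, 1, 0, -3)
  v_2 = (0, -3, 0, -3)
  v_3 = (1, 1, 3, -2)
Orthogonal basis:
  u_1 = (1, 1, 0, -3)
  u_2 = (-6/11, -39/11, 0, -15/11)
  u_3 = (2/9, -1/18, 3, 1/18)

Apply the Gram-Schmidt recurrence
  u_1 = v_1
  u_i = v_i − Σ_{j<i} ((v_i · u_j) / (u_j · u_j)) · u_j.

Step by step this gives:
  u_1 = (1, 1, 0, -3)
  u_2 = (-6/11, -39/11, 0, -15/11)
  u_3 = (2/9, -1/18, 3, 1/18)

Orthogonality check:
  u_2 · u_1 = 0 (should be 0)
  u_3 · u_1 = 0 (should be 0)
  u_3 · u_2 = 0 (should be 0)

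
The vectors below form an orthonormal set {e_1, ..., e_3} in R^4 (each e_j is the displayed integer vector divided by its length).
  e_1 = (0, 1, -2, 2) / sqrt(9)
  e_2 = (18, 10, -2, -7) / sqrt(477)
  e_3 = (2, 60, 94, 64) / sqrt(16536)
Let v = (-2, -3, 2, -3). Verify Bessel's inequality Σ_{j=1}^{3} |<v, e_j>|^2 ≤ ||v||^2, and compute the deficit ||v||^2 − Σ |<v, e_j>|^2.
Σ |<v, e_j>|^2 = 1012/39; ||v||^2 = 26; deficit = 2/39

Write each e_j = u_j / sqrt(<u_j, u_j>) where u_j is the displayed integer vector. Then <v, e_j> = <v, u_j> / sqrt(<u_j, u_j>), so |<v, e_j>|^2 = <v, u_j>^2 / <u_j, u_j>.
Coefficients: <v, e_1> = -13/sqrt(9), <v, e_2> = -49/sqrt(477), <v, e_3> = -188/sqrt(16536).
Square and sum: Σ |<v, e_j>|^2 = 1012/39.
Compute ||v||^2 = v·v = 26.
Deficit = 26 − 1012/39 = 2/39 ≥ 0, confirming Bessel's inequality. (The deficit equals ||v − Σ <v,e_j> e_j||^2, the squared distance from v to span{e_j}.)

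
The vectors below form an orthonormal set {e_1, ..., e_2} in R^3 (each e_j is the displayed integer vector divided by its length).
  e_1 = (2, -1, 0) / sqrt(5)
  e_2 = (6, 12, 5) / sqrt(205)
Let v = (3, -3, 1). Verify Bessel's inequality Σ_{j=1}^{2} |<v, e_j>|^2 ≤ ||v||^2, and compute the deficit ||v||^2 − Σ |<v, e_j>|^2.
Σ |<v, e_j>|^2 = 698/41; ||v||^2 = 19; deficit = 81/41

Write each e_j = u_j / sqrt(<u_j, u_j>) where u_j is the displayed integer vector. Then <v, e_j> = <v, u_j> / sqrt(<u_j, u_j>), so |<v, e_j>|^2 = <v, u_j>^2 / <u_j, u_j>.
Coefficients: <v, e_1> = 9/sqrt(5), <v, e_2> = -13/sqrt(205).
Square and sum: Σ |<v, e_j>|^2 = 698/41.
Compute ||v||^2 = v·v = 19.
Deficit = 19 − 698/41 = 81/41 ≥ 0, confirming Bessel's inequality. (The deficit equals ||v − Σ <v,e_j> e_j||^2, the squared distance from v to span{e_j}.)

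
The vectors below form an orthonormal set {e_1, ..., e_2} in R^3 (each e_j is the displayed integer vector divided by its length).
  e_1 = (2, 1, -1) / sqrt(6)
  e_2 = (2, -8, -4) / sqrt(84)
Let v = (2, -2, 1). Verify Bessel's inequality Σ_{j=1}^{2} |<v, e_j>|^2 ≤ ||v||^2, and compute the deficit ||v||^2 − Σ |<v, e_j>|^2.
Σ |<v, e_j>|^2 = 45/14; ||v||^2 = 9; deficit = 81/14

Write each e_j = u_j / sqrt(<u_j, u_j>) where u_j is the displayed integer vector. Then <v, e_j> = <v, u_j> / sqrt(<u_j, u_j>), so |<v, e_j>|^2 = <v, u_j>^2 / <u_j, u_j>.
Coefficients: <v, e_1> = 1/sqrt(6), <v, e_2> = 16/sqrt(84).
Square and sum: Σ |<v, e_j>|^2 = 45/14.
Compute ||v||^2 = v·v = 9.
Deficit = 9 − 45/14 = 81/14 ≥ 0, confirming Bessel's inequality. (The deficit equals ||v − Σ <v,e_j> e_j||^2, the squared distance from v to span{e_j}.)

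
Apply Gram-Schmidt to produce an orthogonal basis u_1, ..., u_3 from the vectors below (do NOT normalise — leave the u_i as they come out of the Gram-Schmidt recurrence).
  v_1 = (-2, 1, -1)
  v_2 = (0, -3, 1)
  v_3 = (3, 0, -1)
Orthogonal basis:
  u_1 = (-2, 1, -1)
  u_2 = (-4/3, -7/3, 1/3)
  u_3 = (6/11, -6/11, -18/11)

Apply the Gram-Schmidt recurrence
  u_1 = v_1
  u_i = v_i − Σ_{j<i} ((v_i · u_j) / (u_j · u_j)) · u_j.

Step by step this gives:
  u_1 = (-2, 1, -1)
  u_2 = (-4/3, -7/3, 1/3)
  u_3 = (6/11, -6/11, -18/11)

Orthogonality check:
  u_2 · u_1 = 0 (should be 0)
  u_3 · u_1 = 0 (should be 0)
  u_3 · u_2 = 0 (should be 0)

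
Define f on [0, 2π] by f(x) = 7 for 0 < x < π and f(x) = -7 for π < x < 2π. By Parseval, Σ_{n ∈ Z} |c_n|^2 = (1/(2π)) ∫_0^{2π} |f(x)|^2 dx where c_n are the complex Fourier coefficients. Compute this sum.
Σ |c_n|^2 = 49

Parseval equates the L^2 energy of f (normalised by 1/(2π)) with the ℓ^2 sum of its Fourier coefficients: (1/(2π)) ∫_0^{2π} |f|^2 = Σ |c_n|^2.
Compute the left side: (1/(2π)) [∫_0^π 7^2 dx + ∫_π^{2π} (-7)^2 dx] = (1/(2π)) · (49π + 49π) = (49 + 49)/2 = 49.
So Σ_{n ∈ Z} |c_n|^2 = 49.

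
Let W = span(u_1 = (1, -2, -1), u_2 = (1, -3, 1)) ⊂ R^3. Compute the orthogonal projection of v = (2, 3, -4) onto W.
proj_W(v) = (0, 11/5, -22/5)

Set up U = [u_1 | ... | u_2] ∈ R^(3×2). The projector onto W = col(U) is P = U (U^T U)^(-1) U^T.
Compute U^T U =
  [6, 6]
  [6, 11],
and U^T v = (0, -11).
Solve U^T U · c = U^T v for the coefficients: c = (11/5, -11/5). The projection is proj_W(v) = U c.
Check: (v - proj_W(v)) · u_1 = 0  (should be 0).
Check: (v - proj_W(v)) · u_2 = 0  (should be 0).
Result: proj_W(v) = (0, 11/5, -22/5).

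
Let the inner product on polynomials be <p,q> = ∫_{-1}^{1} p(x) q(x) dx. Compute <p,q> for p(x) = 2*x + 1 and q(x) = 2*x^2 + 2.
<p,q> = 16/3

Expand the product: p(x)·q(x) = 4*x^3 + 2*x^2 + 4*x + 2.
∫_{-1}^{1} of each monomial x^k gives [2/(k+1) if k even, 0 if k odd]. Integrating term-by-term (or equivalently evaluating the antiderivative F(x) = x^4 + 2*x^3/3 + 2*x^2 + 2*x at the endpoints):
  F(1) − F(−1) = 17/3 − (1/3) = 16/3.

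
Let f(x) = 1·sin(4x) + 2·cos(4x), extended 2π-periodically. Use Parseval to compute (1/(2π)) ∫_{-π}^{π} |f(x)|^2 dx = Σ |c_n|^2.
Σ |c_n|^2 = 5/2

Expand |f|^2 and use orthogonality of {sin(nx), cos(mx)} on [-π, π]:
  ∫_{-π}^{π} sin(nx)^2 dx = π, ∫ cos(mx)^2 dx = π, and cross terms integrate to 0.
So ∫_{-π}^{π} f(x)^2 dx = 1^2 · π + 2^2 · π = (1 + 4)π.
Divide by 2π: (1 + 4)/2 = 5/2.
By Parseval, this equals Σ |c_n|^2.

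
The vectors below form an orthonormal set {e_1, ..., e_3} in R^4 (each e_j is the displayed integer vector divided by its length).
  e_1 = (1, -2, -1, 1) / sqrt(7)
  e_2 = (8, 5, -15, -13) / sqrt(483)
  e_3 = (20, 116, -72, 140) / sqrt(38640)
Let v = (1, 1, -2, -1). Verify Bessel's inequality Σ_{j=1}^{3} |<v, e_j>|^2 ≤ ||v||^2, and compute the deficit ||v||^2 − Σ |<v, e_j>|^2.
Σ |<v, e_j>|^2 = 7; ||v||^2 = 7; deficit = 0

Write each e_j = u_j / sqrt(<u_j, u_j>) where u_j is the displayed integer vector. Then <v, e_j> = <v, u_j> / sqrt(<u_j, u_j>), so |<v, e_j>|^2 = <v, u_j>^2 / <u_j, u_j>.
Coefficients: <v, e_1> = 0/sqrt(7), <v, e_2> = 56/sqrt(483), <v, e_3> = 140/sqrt(38640).
Square and sum: Σ |<v, e_j>|^2 = 7.
Compute ||v||^2 = v·v = 7.
Deficit = 7 − 7 = 0 ≥ 0, confirming Bessel's inequality. (The deficit equals ||v − Σ <v,e_j> e_j||^2, the squared distance from v to span{e_j}.)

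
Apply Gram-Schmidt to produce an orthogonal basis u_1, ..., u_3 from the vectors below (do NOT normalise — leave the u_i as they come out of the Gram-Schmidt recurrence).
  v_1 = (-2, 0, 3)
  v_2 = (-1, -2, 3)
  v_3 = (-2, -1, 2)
Orthogonal basis:
  u_1 = (-2, 0, 3)
  u_2 = (9/13, -2, 6/13)
  u_3 = (-42/61, -21/61, -28/61)

Apply the Gram-Schmidt recurrence
  u_1 = v_1
  u_i = v_i − Σ_{j<i} ((v_i · u_j) / (u_j · u_j)) · u_j.

Step by step this gives:
  u_1 = (-2, 0, 3)
  u_2 = (9/13, -2, 6/13)
  u_3 = (-42/61, -21/61, -28/61)

Orthogonality check:
  u_2 · u_1 = 0 (should be 0)
  u_3 · u_1 = 0 (should be 0)
  u_3 · u_2 = 0 (should be 0)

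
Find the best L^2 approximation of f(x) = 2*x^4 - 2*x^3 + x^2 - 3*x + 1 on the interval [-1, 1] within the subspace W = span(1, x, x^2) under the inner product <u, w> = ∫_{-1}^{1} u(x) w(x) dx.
g(x) = 19*x^2/7 - 21*x/5 + 29/35

The best approximation g ∈ W is the orthogonal projection of f onto W. Writing g = a_0 + a_1 x + a_2 x^2, the coefficients solve the normal equations G · a = b where
  G_{ij} = <φ_i, φ_j> and b_i = <f, φ_i>, with φ_0 = 1, φ_1 = x, φ_2 = x^2.
G =
  [2, 0, 2/3]
  [0, 2/3, 0]
  [2/3, 0, 2/5],
b = (52/15, -14/5, 172/105).
Solving gives a_0 = 29/35, a_1 = -21/5, a_2 = 19/7, so
  g(x) = 19*x^2/7 - 21*x/5 + 29/35.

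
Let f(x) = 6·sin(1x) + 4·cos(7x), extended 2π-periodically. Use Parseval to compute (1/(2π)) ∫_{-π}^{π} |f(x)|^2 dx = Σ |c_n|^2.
Σ |c_n|^2 = 26

Expand |f|^2 and use orthogonality of {sin(nx), cos(mx)} on [-π, π]:
  ∫_{-π}^{π} sin(nx)^2 dx = π, ∫ cos(mx)^2 dx = π, and cross terms integrate to 0.
So ∫_{-π}^{π} f(x)^2 dx = 6^2 · π + 4^2 · π = (36 + 16)π.
Divide by 2π: (36 + 16)/2 = 26.
By Parseval, this equals Σ |c_n|^2.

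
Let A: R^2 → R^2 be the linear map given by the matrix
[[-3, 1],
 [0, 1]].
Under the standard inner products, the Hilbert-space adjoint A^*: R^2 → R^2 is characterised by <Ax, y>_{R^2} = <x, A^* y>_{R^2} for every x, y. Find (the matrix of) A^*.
A^* = A^T =
[[-3, 0],
 [1, 1]]

For real matrices with standard dot products, the defining identity <Ax, y> = <x, A^* y> gives (Ax)^T y = x^T (A^*) y, i.e. x^T A^T y = x^T (A^*) y. Since this holds for all x, y, we must have A^* = A^T. Therefore
A^* =
[[-3, 0],
 [1, 1]].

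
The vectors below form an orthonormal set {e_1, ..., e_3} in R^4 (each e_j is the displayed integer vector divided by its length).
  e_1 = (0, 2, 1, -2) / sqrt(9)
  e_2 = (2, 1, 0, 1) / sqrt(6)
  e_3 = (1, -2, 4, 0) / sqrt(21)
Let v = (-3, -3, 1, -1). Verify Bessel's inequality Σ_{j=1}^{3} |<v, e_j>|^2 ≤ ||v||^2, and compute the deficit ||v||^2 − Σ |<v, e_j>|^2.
Σ |<v, e_j>|^2 = 20; ||v||^2 = 20; deficit = 0

Write each e_j = u_j / sqrt(<u_j, u_j>) where u_j is the displayed integer vector. Then <v, e_j> = <v, u_j> / sqrt(<u_j, u_j>), so |<v, e_j>|^2 = <v, u_j>^2 / <u_j, u_j>.
Coefficients: <v, e_1> = -3/sqrt(9), <v, e_2> = -10/sqrt(6), <v, e_3> = 7/sqrt(21).
Square and sum: Σ |<v, e_j>|^2 = 20.
Compute ||v||^2 = v·v = 20.
Deficit = 20 − 20 = 0 ≥ 0, confirming Bessel's inequality. (The deficit equals ||v − Σ <v,e_j> e_j||^2, the squared distance from v to span{e_j}.)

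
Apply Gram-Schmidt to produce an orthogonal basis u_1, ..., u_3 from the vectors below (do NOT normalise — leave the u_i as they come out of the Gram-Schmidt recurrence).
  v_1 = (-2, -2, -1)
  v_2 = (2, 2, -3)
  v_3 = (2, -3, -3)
Orthogonal basis:
  u_1 = (-2, -2, -1)
  u_2 = (8/9, 8/9, -32/9)
  u_3 = (5/2, -5/2, 0)

Apply the Gram-Schmidt recurrence
  u_1 = v_1
  u_i = v_i − Σ_{j<i} ((v_i · u_j) / (u_j · u_j)) · u_j.

Step by step this gives:
  u_1 = (-2, -2, -1)
  u_2 = (8/9, 8/9, -32/9)
  u_3 = (5/2, -5/2, 0)

Orthogonality check:
  u_2 · u_1 = 0 (should be 0)
  u_3 · u_1 = 0 (should be 0)
  u_3 · u_2 = 0 (should be 0)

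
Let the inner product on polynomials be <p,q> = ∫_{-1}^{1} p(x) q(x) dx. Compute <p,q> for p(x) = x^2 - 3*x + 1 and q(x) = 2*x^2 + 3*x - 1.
<p,q> = -98/15

Expand the product: p(x)·q(x) = 2*x^4 - 3*x^3 - 8*x^2 + 6*x - 1.
∫_{-1}^{1} of each monomial x^k gives [2/(k+1) if k even, 0 if k odd]. Integrating term-by-term (or equivalently evaluating the antiderivative F(x) = 2*x^5/5 - 3*x^4/4 - 8*x^3/3 + 3*x^2 - x at the endpoints):
  F(1) − F(−1) = -61/60 − (331/60) = -98/15.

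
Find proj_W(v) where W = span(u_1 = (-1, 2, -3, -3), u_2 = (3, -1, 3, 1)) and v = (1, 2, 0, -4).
proj_W(v) = (103/57, 104/57, -21/19, -187/57)

Set up U = [u_1 | ... | u_2] ∈ R^(4×2). The projector onto W = col(U) is P = U (U^T U)^(-1) U^T.
Compute U^T U =
  [23, -17]
  [-17, 20],
and U^T v = (15, -3).
Solve U^T U · c = U^T v for the coefficients: c = (83/57, 62/57). The projection is proj_W(v) = U c.
Check: (v - proj_W(v)) · u_1 = 0  (should be 0).
Check: (v - proj_W(v)) · u_2 = 0  (should be 0).
Result: proj_W(v) = (103/57, 104/57, -21/19, -187/57).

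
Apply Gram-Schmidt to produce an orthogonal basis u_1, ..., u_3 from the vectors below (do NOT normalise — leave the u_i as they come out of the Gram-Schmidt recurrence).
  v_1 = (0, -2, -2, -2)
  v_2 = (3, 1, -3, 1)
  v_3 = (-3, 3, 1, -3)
Orthogonal basis:
  u_1 = (0, -2, -2, -2)
  u_2 = (3, 4/3, -8/3, 4/3)
  u_3 = (-72/59, 204/59, -54/59, -150/59)

Apply the Gram-Schmidt recurrence
  u_1 = v_1
  u_i = v_i − Σ_{j<i} ((v_i · u_j) / (u_j · u_j)) · u_j.

Step by step this gives:
  u_1 = (0, -2, -2, -2)
  u_2 = (3, 4/3, -8/3, 4/3)
  u_3 = (-72/59, 204/59, -54/59, -150/59)

Orthogonality check:
  u_2 · u_1 = 0 (should be 0)
  u_3 · u_1 = 0 (should be 0)
  u_3 · u_2 = 0 (should be 0)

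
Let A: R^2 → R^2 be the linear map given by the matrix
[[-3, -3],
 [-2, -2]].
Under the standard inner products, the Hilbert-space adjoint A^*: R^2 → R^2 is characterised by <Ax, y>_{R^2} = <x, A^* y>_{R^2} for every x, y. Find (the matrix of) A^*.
A^* = A^T =
[[-3, -2],
 [-3, -2]]

For real matrices with standard dot products, the defining identity <Ax, y> = <x, A^* y> gives (Ax)^T y = x^T (A^*) y, i.e. x^T A^T y = x^T (A^*) y. Since this holds for all x, y, we must have A^* = A^T. Therefore
A^* =
[[-3, -2],
 [-3, -2]].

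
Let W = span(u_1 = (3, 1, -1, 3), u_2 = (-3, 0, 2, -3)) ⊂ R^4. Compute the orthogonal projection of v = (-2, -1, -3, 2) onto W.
proj_W(v) = (3/10, -19/10, -21/10, 3/10)

Set up U = [u_1 | ... | u_2] ∈ R^(4×2). The projector onto W = col(U) is P = U (U^T U)^(-1) U^T.
Compute U^T U =
  [20, -20]
  [-20, 22],
and U^T v = (2, -6).
Solve U^T U · c = U^T v for the coefficients: c = (-19/10, -2). The projection is proj_W(v) = U c.
Check: (v - proj_W(v)) · u_1 = 0  (should be 0).
Check: (v - proj_W(v)) · u_2 = 0  (should be 0).
Result: proj_W(v) = (3/10, -19/10, -21/10, 3/10).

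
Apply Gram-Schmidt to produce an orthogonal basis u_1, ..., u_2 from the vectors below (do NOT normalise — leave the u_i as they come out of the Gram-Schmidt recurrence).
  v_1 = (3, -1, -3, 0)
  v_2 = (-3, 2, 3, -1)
Orthogonal basis:
  u_1 = (3, -1, -3, 0)
  u_2 = (3/19, 18/19, -3/19, -1)

Apply the Gram-Schmidt recurrence
  u_1 = v_1
  u_i = v_i − Σ_{j<i} ((v_i · u_j) / (u_j · u_j)) · u_j.

Step by step this gives:
  u_1 = (3, -1, -3, 0)
  u_2 = (3/19, 18/19, -3/19, -1)

Orthogonality check:
  u_2 · u_1 = 0 (should be 0)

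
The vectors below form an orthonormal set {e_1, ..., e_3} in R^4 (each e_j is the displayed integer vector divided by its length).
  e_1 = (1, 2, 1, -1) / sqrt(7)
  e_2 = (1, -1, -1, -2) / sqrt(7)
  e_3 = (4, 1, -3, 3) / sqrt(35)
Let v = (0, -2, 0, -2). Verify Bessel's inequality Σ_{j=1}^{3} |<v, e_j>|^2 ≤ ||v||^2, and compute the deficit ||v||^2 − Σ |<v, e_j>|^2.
Σ |<v, e_j>|^2 = 264/35; ||v||^2 = 8; deficit = 16/35

Write each e_j = u_j / sqrt(<u_j, u_j>) where u_j is the displayed integer vector. Then <v, e_j> = <v, u_j> / sqrt(<u_j, u_j>), so |<v, e_j>|^2 = <v, u_j>^2 / <u_j, u_j>.
Coefficients: <v, e_1> = -2/sqrt(7), <v, e_2> = 6/sqrt(7), <v, e_3> = -8/sqrt(35).
Square and sum: Σ |<v, e_j>|^2 = 264/35.
Compute ||v||^2 = v·v = 8.
Deficit = 8 − 264/35 = 16/35 ≥ 0, confirming Bessel's inequality. (The deficit equals ||v − Σ <v,e_j> e_j||^2, the squared distance from v to span{e_j}.)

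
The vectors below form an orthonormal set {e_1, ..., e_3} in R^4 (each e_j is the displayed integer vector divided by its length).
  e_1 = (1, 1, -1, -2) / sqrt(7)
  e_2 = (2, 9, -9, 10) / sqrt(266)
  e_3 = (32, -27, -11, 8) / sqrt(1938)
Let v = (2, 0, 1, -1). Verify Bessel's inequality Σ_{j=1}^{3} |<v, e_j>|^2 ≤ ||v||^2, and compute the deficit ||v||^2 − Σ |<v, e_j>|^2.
Σ |<v, e_j>|^2 = 54/17; ||v||^2 = 6; deficit = 48/17

Write each e_j = u_j / sqrt(<u_j, u_j>) where u_j is the displayed integer vector. Then <v, e_j> = <v, u_j> / sqrt(<u_j, u_j>), so |<v, e_j>|^2 = <v, u_j>^2 / <u_j, u_j>.
Coefficients: <v, e_1> = 3/sqrt(7), <v, e_2> = -15/sqrt(266), <v, e_3> = 45/sqrt(1938).
Square and sum: Σ |<v, e_j>|^2 = 54/17.
Compute ||v||^2 = v·v = 6.
Deficit = 6 − 54/17 = 48/17 ≥ 0, confirming Bessel's inequality. (The deficit equals ||v − Σ <v,e_j> e_j||^2, the squared distance from v to span{e_j}.)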